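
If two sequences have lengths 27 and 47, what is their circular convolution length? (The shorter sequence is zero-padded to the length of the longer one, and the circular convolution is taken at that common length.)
Circular convolution (zero-padding the shorter input) has length max(m, n) = max(27, 47) = 47

47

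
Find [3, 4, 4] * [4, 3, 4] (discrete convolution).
y[0] = 3×4 = 12; y[1] = 3×3 + 4×4 = 25; y[2] = 3×4 + 4×3 + 4×4 = 40; y[3] = 4×4 + 4×3 = 28; y[4] = 4×4 = 16

[12, 25, 40, 28, 16]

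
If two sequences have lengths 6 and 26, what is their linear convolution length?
Linear/full convolution length: m + n - 1 = 6 + 26 - 1 = 31

31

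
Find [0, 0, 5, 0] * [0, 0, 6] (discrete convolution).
y[0] = 0×0 = 0; y[1] = 0×0 + 0×0 = 0; y[2] = 0×6 + 0×0 + 5×0 = 0; y[3] = 0×6 + 5×0 + 0×0 = 0; y[4] = 5×6 + 0×0 = 30; y[5] = 0×6 = 0

[0, 0, 0, 0, 30, 0]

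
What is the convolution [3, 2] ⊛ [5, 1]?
y[0] = 3×5 = 15; y[1] = 3×1 + 2×5 = 13; y[2] = 2×1 = 2

[15, 13, 2]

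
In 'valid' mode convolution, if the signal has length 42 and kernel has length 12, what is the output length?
'Valid' mode counts only positions where the kernel fully overlaps the signal: m - n + 1 = 42 - 12 + 1 = 31

31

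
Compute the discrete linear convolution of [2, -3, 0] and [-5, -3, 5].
y[0] = 2×-5 = -10; y[1] = 2×-3 + -3×-5 = 9; y[2] = 2×5 + -3×-3 + 0×-5 = 19; y[3] = -3×5 + 0×-3 = -15; y[4] = 0×5 = 0

[-10, 9, 19, -15, 0]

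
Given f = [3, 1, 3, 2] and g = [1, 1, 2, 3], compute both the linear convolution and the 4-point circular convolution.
Linear: y_lin[0] = 3×1 = 3; y_lin[1] = 3×1 + 1×1 = 4; y_lin[2] = 3×2 + 1×1 + 3×1 = 10; y_lin[3] = 3×3 + 1×2 + 3×1 + 2×1 = 16; y_lin[4] = 1×3 + 3×2 + 2×1 = 11; y_lin[5] = 3×3 + 2×2 = 13; y_lin[6] = 2×3 = 6 → [3, 4, 10, 16, 11, 13, 6]. Circular (length 4): y[0] = 3×1 + 1×3 + 3×2 + 2×1 = 14; y[1] = 3×1 + 1×1 + 3×3 + 2×2 = 17; y[2] = 3×2 + 1×1 + 3×1 + 2×3 = 16; y[3] = 3×3 + 1×2 + 3×1 + 2×1 = 16 → [14, 17, 16, 16]

Linear: [3, 4, 10, 16, 11, 13, 6], Circular: [14, 17, 16, 16]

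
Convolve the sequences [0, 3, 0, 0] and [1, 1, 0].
y[0] = 0×1 = 0; y[1] = 0×1 + 3×1 = 3; y[2] = 0×0 + 3×1 + 0×1 = 3; y[3] = 3×0 + 0×1 + 0×1 = 0; y[4] = 0×0 + 0×1 = 0; y[5] = 0×0 = 0

[0, 3, 3, 0, 0, 0]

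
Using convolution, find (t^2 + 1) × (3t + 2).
Ascending coefficients: a = [1, 0, 1], b = [2, 3]. c[0] = 1×2 = 2; c[1] = 1×3 + 0×2 = 3; c[2] = 0×3 + 1×2 = 2; c[3] = 1×3 = 3. Result coefficients: [2, 3, 2, 3] → 3t^3 + 2t^2 + 3t + 2

3t^3 + 2t^2 + 3t + 2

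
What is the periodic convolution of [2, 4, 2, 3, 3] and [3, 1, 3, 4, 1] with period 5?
Use y[k] = Σ_j x[j]·h[(k-j) mod 5]. y[0] = 2×3 + 4×1 + 2×4 + 3×3 + 3×1 = 30; y[1] = 2×1 + 4×3 + 2×1 + 3×4 + 3×3 = 37; y[2] = 2×3 + 4×1 + 2×3 + 3×1 + 3×4 = 31; y[3] = 2×4 + 4×3 + 2×1 + 3×3 + 3×1 = 34; y[4] = 2×1 + 4×4 + 2×3 + 3×1 + 3×3 = 36. Result: [30, 37, 31, 34, 36]

[30, 37, 31, 34, 36]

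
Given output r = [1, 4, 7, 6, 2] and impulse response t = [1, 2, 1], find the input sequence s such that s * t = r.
Deconvolve r=[1, 4, 7, 6, 2] by t=[1, 2, 1]. Since t[0]=1, solve forward: s[0] = r[0] / 1 = 1; s[1] = (r[1] - 1×2) / 1 = 2; s[2] = (r[2] - 2×2 - 1×1) / 1 = 2. So s = [1, 2, 2]. Check by forward convolution: r[0] = 1×1 = 1; r[1] = 1×2 + 2×1 = 4; r[2] = 1×1 + 2×2 + 2×1 = 7; r[3] = 2×1 + 2×2 = 6; r[4] = 2×1 = 2

[1, 2, 2]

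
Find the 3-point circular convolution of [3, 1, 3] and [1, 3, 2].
Use y[k] = Σ_j u[j]·v[(k-j) mod 3]. y[0] = 3×1 + 1×2 + 3×3 = 14; y[1] = 3×3 + 1×1 + 3×2 = 16; y[2] = 3×2 + 1×3 + 3×1 = 12. Result: [14, 16, 12]

[14, 16, 12]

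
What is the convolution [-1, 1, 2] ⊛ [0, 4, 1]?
y[0] = -1×0 = 0; y[1] = -1×4 + 1×0 = -4; y[2] = -1×1 + 1×4 + 2×0 = 3; y[3] = 1×1 + 2×4 = 9; y[4] = 2×1 = 2

[0, -4, 3, 9, 2]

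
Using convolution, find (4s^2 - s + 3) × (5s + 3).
Ascending coefficients: a = [3, -1, 4], b = [3, 5]. c[0] = 3×3 = 9; c[1] = 3×5 + -1×3 = 12; c[2] = -1×5 + 4×3 = 7; c[3] = 4×5 = 20. Result coefficients: [9, 12, 7, 20] → 20s^3 + 7s^2 + 12s + 9

20s^3 + 7s^2 + 12s + 9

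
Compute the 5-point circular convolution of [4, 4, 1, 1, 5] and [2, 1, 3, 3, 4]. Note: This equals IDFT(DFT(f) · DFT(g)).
Either evaluate y[k] = Σ_j f[j]·g[(k-j) mod 5] directly, or use IDFT(DFT(f) · DFT(g)). y[0] = 4×2 + 4×4 + 1×3 + 1×3 + 5×1 = 35; y[1] = 4×1 + 4×2 + 1×4 + 1×3 + 5×3 = 34; y[2] = 4×3 + 4×1 + 1×2 + 1×4 + 5×3 = 37; y[3] = 4×3 + 4×3 + 1×1 + 1×2 + 5×4 = 47; y[4] = 4×4 + 4×3 + 1×3 + 1×1 + 5×2 = 42. Result: [35, 34, 37, 47, 42]

[35, 34, 37, 47, 42]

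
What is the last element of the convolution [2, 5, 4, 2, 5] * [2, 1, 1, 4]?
Use y[k] = Σ_i a[i]·b[k-i] at k=7. y[7] = 5×4 = 20

20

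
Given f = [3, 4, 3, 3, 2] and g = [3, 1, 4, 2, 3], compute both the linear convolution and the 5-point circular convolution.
Linear: y_lin[0] = 3×3 = 9; y_lin[1] = 3×1 + 4×3 = 15; y_lin[2] = 3×4 + 4×1 + 3×3 = 25; y_lin[3] = 3×2 + 4×4 + 3×1 + 3×3 = 34; y_lin[4] = 3×3 + 4×2 + 3×4 + 3×1 + 2×3 = 38; y_lin[5] = 4×3 + 3×2 + 3×4 + 2×1 = 32; y_lin[6] = 3×3 + 3×2 + 2×4 = 23; y_lin[7] = 3×3 + 2×2 = 13; y_lin[8] = 2×3 = 6 → [9, 15, 25, 34, 38, 32, 23, 13, 6]. Circular (length 5): y[0] = 3×3 + 4×3 + 3×2 + 3×4 + 2×1 = 41; y[1] = 3×1 + 4×3 + 3×3 + 3×2 + 2×4 = 38; y[2] = 3×4 + 4×1 + 3×3 + 3×3 + 2×2 = 38; y[3] = 3×2 + 4×4 + 3×1 + 3×3 + 2×3 = 40; y[4] = 3×3 + 4×2 + 3×4 + 3×1 + 2×3 = 38 → [41, 38, 38, 40, 38]

Linear: [9, 15, 25, 34, 38, 32, 23, 13, 6], Circular: [41, 38, 38, 40, 38]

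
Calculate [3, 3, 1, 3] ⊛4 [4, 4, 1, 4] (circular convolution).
Use y[k] = Σ_j u[j]·v[(k-j) mod 4]. y[0] = 3×4 + 3×4 + 1×1 + 3×4 = 37; y[1] = 3×4 + 3×4 + 1×4 + 3×1 = 31; y[2] = 3×1 + 3×4 + 1×4 + 3×4 = 31; y[3] = 3×4 + 3×1 + 1×4 + 3×4 = 31. Result: [37, 31, 31, 31]

[37, 31, 31, 31]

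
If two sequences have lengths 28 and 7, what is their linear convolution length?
Linear/full convolution length: m + n - 1 = 28 + 7 - 1 = 34

34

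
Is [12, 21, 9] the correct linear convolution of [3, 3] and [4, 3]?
Recompute linear convolution of [3, 3] and [4, 3]: y[0] = 3×4 = 12; y[1] = 3×3 + 3×4 = 21; y[2] = 3×3 = 9 → [12, 21, 9]. Given [12, 21, 9] matches, so answer: Yes

Yes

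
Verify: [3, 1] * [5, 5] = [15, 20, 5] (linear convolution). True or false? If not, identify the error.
Recompute linear convolution of [3, 1] and [5, 5]: y[0] = 3×5 = 15; y[1] = 3×5 + 1×5 = 20; y[2] = 1×5 = 5 → [15, 20, 5]. Given [15, 20, 5] matches, so answer: Yes

Yes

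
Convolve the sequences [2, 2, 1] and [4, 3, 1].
y[0] = 2×4 = 8; y[1] = 2×3 + 2×4 = 14; y[2] = 2×1 + 2×3 + 1×4 = 12; y[3] = 2×1 + 1×3 = 5; y[4] = 1×1 = 1

[8, 14, 12, 5, 1]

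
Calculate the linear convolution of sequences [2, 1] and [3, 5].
y[0] = 2×3 = 6; y[1] = 2×5 + 1×3 = 13; y[2] = 1×5 = 5

[6, 13, 5]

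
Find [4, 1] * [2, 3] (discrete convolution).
y[0] = 4×2 = 8; y[1] = 4×3 + 1×2 = 14; y[2] = 1×3 = 3

[8, 14, 3]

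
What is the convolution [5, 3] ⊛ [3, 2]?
y[0] = 5×3 = 15; y[1] = 5×2 + 3×3 = 19; y[2] = 3×2 = 6

[15, 19, 6]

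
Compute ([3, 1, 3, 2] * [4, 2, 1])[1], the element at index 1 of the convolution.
Use y[k] = Σ_i a[i]·b[k-i] at k=1. y[1] = 3×2 + 1×4 = 10

10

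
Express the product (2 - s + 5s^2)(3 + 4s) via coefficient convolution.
Ascending coefficients: a = [2, -1, 5], b = [3, 4]. c[0] = 2×3 = 6; c[1] = 2×4 + -1×3 = 5; c[2] = -1×4 + 5×3 = 11; c[3] = 5×4 = 20. Result coefficients: [6, 5, 11, 20] → 6 + 5s + 11s^2 + 20s^3

6 + 5s + 11s^2 + 20s^3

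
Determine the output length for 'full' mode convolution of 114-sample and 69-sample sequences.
Linear/full convolution length: m + n - 1 = 114 + 69 - 1 = 182

182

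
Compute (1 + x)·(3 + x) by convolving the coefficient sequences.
Ascending coefficients: a = [1, 1], b = [3, 1]. c[0] = 1×3 = 3; c[1] = 1×1 + 1×3 = 4; c[2] = 1×1 = 1. Result coefficients: [3, 4, 1] → 3 + 4x + x^2

3 + 4x + x^2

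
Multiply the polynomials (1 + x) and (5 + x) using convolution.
Ascending coefficients: a = [1, 1], b = [5, 1]. c[0] = 1×5 = 5; c[1] = 1×1 + 1×5 = 6; c[2] = 1×1 = 1. Result coefficients: [5, 6, 1] → 5 + 6x + x^2

5 + 6x + x^2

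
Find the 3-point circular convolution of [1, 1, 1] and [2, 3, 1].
Use y[k] = Σ_j s[j]·t[(k-j) mod 3]. y[0] = 1×2 + 1×1 + 1×3 = 6; y[1] = 1×3 + 1×2 + 1×1 = 6; y[2] = 1×1 + 1×3 + 1×2 = 6. Result: [6, 6, 6]

[6, 6, 6]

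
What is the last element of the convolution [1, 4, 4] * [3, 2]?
Use y[k] = Σ_i a[i]·b[k-i] at k=3. y[3] = 4×2 = 8

8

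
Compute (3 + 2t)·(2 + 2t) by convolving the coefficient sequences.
Ascending coefficients: a = [3, 2], b = [2, 2]. c[0] = 3×2 = 6; c[1] = 3×2 + 2×2 = 10; c[2] = 2×2 = 4. Result coefficients: [6, 10, 4] → 6 + 10t + 4t^2

6 + 10t + 4t^2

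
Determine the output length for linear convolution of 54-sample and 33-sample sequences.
Linear/full convolution length: m + n - 1 = 54 + 33 - 1 = 86

86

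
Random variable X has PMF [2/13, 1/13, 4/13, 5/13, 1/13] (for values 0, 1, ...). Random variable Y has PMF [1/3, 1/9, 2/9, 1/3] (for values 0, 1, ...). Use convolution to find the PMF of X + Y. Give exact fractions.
P(X+Y=k) = Σ_i P(X=i)·P(Y=k-i) — a convolution of [2/13, 1/13, 4/13, 5/13, 1/13] and [1/3, 1/9, 2/9, 1/3]. P(X+Y=0) = (2/13)×(1/3) = 2/39; P(X+Y=1) = (2/13)×(1/9) + (1/13)×(1/3) = 2/117 + 1/39 = 5/117; P(X+Y=2) = (2/13)×(2/9) + (1/13)×(1/9) + (4/13)×(1/3) = 4/117 + 1/117 + 4/39 = 17/117; P(X+Y=3) = (2/13)×(1/3) + (1/13)×(2/9) + (4/13)×(1/9) + (5/13)×(1/3) = 2/39 + 2/117 + 4/117 + 5/39 = 3/13; P(X+Y=4) = (1/13)×(1/3) + (4/13)×(2/9) + (5/13)×(1/9) + (1/13)×(1/3) = 1/39 + 8/117 + 5/117 + 1/39 = 19/117; P(X+Y=5) = (4/13)×(1/3) + (5/13)×(2/9) + (1/13)×(1/9) = 4/39 + 10/117 + 1/117 = 23/117; P(X+Y=6) = (5/13)×(1/3) + (1/13)×(2/9) = 5/39 + 2/117 = 17/117; P(X+Y=7) = (1/13)×(1/3) = 1/39. PMF: [2/39, 5/117, 17/117, 3/13, 19/117, 23/117, 17/117, 1/39] (sums to 1 ✓)

[2/39, 5/117, 17/117, 3/13, 19/117, 23/117, 17/117, 1/39]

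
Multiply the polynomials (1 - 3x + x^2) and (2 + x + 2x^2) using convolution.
Ascending coefficients: a = [1, -3, 1], b = [2, 1, 2]. c[0] = 1×2 = 2; c[1] = 1×1 + -3×2 = -5; c[2] = 1×2 + -3×1 + 1×2 = 1; c[3] = -3×2 + 1×1 = -5; c[4] = 1×2 = 2. Result coefficients: [2, -5, 1, -5, 2] → 2 - 5x + x^2 - 5x^3 + 2x^4

2 - 5x + x^2 - 5x^3 + 2x^4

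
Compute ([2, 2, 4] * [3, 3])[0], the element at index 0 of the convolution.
Use y[k] = Σ_i a[i]·b[k-i] at k=0. y[0] = 2×3 = 6

6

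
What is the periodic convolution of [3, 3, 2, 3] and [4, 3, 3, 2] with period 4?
Use y[k] = Σ_j a[j]·b[(k-j) mod 4]. y[0] = 3×4 + 3×2 + 2×3 + 3×3 = 33; y[1] = 3×3 + 3×4 + 2×2 + 3×3 = 34; y[2] = 3×3 + 3×3 + 2×4 + 3×2 = 32; y[3] = 3×2 + 3×3 + 2×3 + 3×4 = 33. Result: [33, 34, 32, 33]

[33, 34, 32, 33]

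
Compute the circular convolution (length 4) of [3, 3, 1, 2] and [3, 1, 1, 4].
Use y[k] = Σ_j x[j]·h[(k-j) mod 4]. y[0] = 3×3 + 3×4 + 1×1 + 2×1 = 24; y[1] = 3×1 + 3×3 + 1×4 + 2×1 = 18; y[2] = 3×1 + 3×1 + 1×3 + 2×4 = 17; y[3] = 3×4 + 3×1 + 1×1 + 2×3 = 22. Result: [24, 18, 17, 22]

[24, 18, 17, 22]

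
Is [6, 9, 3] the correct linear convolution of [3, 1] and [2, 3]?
Recompute linear convolution of [3, 1] and [2, 3]: y[0] = 3×2 = 6; y[1] = 3×3 + 1×2 = 11; y[2] = 1×3 = 3 → [6, 11, 3]. Compare to given [6, 9, 3]: they differ at index 1: given 9, correct 11, so answer: No

No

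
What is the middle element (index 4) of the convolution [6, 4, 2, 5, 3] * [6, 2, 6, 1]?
Use y[k] = Σ_i a[i]·b[k-i] at k=4. y[4] = 4×1 + 2×6 + 5×2 + 3×6 = 44

44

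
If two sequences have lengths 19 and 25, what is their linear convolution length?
Linear/full convolution length: m + n - 1 = 19 + 25 - 1 = 43

43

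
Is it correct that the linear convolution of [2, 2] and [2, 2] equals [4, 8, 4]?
Recompute linear convolution of [2, 2] and [2, 2]: y[0] = 2×2 = 4; y[1] = 2×2 + 2×2 = 8; y[2] = 2×2 = 4 → [4, 8, 4]. Given [4, 8, 4] matches, so answer: Yes

Yes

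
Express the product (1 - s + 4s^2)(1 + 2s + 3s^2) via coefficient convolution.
Ascending coefficients: a = [1, -1, 4], b = [1, 2, 3]. c[0] = 1×1 = 1; c[1] = 1×2 + -1×1 = 1; c[2] = 1×3 + -1×2 + 4×1 = 5; c[3] = -1×3 + 4×2 = 5; c[4] = 4×3 = 12. Result coefficients: [1, 1, 5, 5, 12] → 1 + s + 5s^2 + 5s^3 + 12s^4

1 + s + 5s^2 + 5s^3 + 12s^4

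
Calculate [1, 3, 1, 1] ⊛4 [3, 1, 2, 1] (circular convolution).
Use y[k] = Σ_j a[j]·b[(k-j) mod 4]. y[0] = 1×3 + 3×1 + 1×2 + 1×1 = 9; y[1] = 1×1 + 3×3 + 1×1 + 1×2 = 13; y[2] = 1×2 + 3×1 + 1×3 + 1×1 = 9; y[3] = 1×1 + 3×2 + 1×1 + 1×3 = 11. Result: [9, 13, 9, 11]

[9, 13, 9, 11]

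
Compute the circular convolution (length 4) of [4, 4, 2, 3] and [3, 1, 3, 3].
Use y[k] = Σ_j f[j]·g[(k-j) mod 4]. y[0] = 4×3 + 4×3 + 2×3 + 3×1 = 33; y[1] = 4×1 + 4×3 + 2×3 + 3×3 = 31; y[2] = 4×3 + 4×1 + 2×3 + 3×3 = 31; y[3] = 4×3 + 4×3 + 2×1 + 3×3 = 35. Result: [33, 31, 31, 35]

[33, 31, 31, 35]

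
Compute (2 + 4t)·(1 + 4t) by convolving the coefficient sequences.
Ascending coefficients: a = [2, 4], b = [1, 4]. c[0] = 2×1 = 2; c[1] = 2×4 + 4×1 = 12; c[2] = 4×4 = 16. Result coefficients: [2, 12, 16] → 2 + 12t + 16t^2

2 + 12t + 16t^2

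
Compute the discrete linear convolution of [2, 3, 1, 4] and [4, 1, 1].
y[0] = 2×4 = 8; y[1] = 2×1 + 3×4 = 14; y[2] = 2×1 + 3×1 + 1×4 = 9; y[3] = 3×1 + 1×1 + 4×4 = 20; y[4] = 1×1 + 4×1 = 5; y[5] = 4×1 = 4

[8, 14, 9, 20, 5, 4]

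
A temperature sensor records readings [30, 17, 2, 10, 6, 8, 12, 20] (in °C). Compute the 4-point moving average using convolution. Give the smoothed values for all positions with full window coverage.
4-point moving average kernel = [1, 1, 1, 1]. Apply in 'valid' mode (full window coverage): avg[0] = (30 + 17 + 2 + 10) / 4 = 14.75; avg[1] = (17 + 2 + 10 + 6) / 4 = 8.75; avg[2] = (2 + 10 + 6 + 8) / 4 = 6.5; avg[3] = (10 + 6 + 8 + 12) / 4 = 9.0; avg[4] = (6 + 8 + 12 + 20) / 4 = 11.5. Smoothed values: [14.75, 8.75, 6.5, 9.0, 11.5]

[14.75, 8.75, 6.5, 9.0, 11.5]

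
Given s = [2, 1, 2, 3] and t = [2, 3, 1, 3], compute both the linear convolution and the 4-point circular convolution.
Linear: y_lin[0] = 2×2 = 4; y_lin[1] = 2×3 + 1×2 = 8; y_lin[2] = 2×1 + 1×3 + 2×2 = 9; y_lin[3] = 2×3 + 1×1 + 2×3 + 3×2 = 19; y_lin[4] = 1×3 + 2×1 + 3×3 = 14; y_lin[5] = 2×3 + 3×1 = 9; y_lin[6] = 3×3 = 9 → [4, 8, 9, 19, 14, 9, 9]. Circular (length 4): y[0] = 2×2 + 1×3 + 2×1 + 3×3 = 18; y[1] = 2×3 + 1×2 + 2×3 + 3×1 = 17; y[2] = 2×1 + 1×3 + 2×2 + 3×3 = 18; y[3] = 2×3 + 1×1 + 2×3 + 3×2 = 19 → [18, 17, 18, 19]

Linear: [4, 8, 9, 19, 14, 9, 9], Circular: [18, 17, 18, 19]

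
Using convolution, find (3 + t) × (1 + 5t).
Ascending coefficients: a = [3, 1], b = [1, 5]. c[0] = 3×1 = 3; c[1] = 3×5 + 1×1 = 16; c[2] = 1×5 = 5. Result coefficients: [3, 16, 5] → 3 + 16t + 5t^2

3 + 16t + 5t^2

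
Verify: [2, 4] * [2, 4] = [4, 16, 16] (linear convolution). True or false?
Recompute linear convolution of [2, 4] and [2, 4]: y[0] = 2×2 = 4; y[1] = 2×4 + 4×2 = 16; y[2] = 4×4 = 16 → [4, 16, 16]. Given [4, 16, 16] matches, so answer: Yes

Yes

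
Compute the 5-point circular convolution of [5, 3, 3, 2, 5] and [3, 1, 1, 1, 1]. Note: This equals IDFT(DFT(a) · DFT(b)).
Either evaluate y[k] = Σ_j a[j]·b[(k-j) mod 5] directly, or use IDFT(DFT(a) · DFT(b)). y[0] = 5×3 + 3×1 + 3×1 + 2×1 + 5×1 = 28; y[1] = 5×1 + 3×3 + 3×1 + 2×1 + 5×1 = 24; y[2] = 5×1 + 3×1 + 3×3 + 2×1 + 5×1 = 24; y[3] = 5×1 + 3×1 + 3×1 + 2×3 + 5×1 = 22; y[4] = 5×1 + 3×1 + 3×1 + 2×1 + 5×3 = 28. Result: [28, 24, 24, 22, 28]

[28, 24, 24, 22, 28]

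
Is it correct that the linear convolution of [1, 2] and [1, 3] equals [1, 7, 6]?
Recompute linear convolution of [1, 2] and [1, 3]: y[0] = 1×1 = 1; y[1] = 1×3 + 2×1 = 5; y[2] = 2×3 = 6 → [1, 5, 6]. Compare to given [1, 7, 6]: they differ at index 1: given 7, correct 5, so answer: No

No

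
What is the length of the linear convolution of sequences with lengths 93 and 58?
Linear/full convolution length: m + n - 1 = 93 + 58 - 1 = 150

150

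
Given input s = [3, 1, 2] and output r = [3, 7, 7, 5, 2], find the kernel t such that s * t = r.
Output length 5 = len(s) + len(t) - 1 ⇒ len(t) = 3. Solve t forward using t[k] = (r[k] - Σ_{i≥1} s[i]·t[k-i]) / s[0]: t[0] = r[0] / s[0] = 3 / 3 = 1; t[1] = (r[1] - 1×1) / s[0] = (7 - 1×1) / 3 = 2; t[2] = (r[2] - 1×2 - 2×1) / s[0] = (7 - 1×2 - 2×1) / 3 = 1. So t = [1, 2, 1]. Forward-check [3, 1, 2] * [1, 2, 1]: r[0] = 3×1 = 3; r[1] = 3×2 + 1×1 = 7; r[2] = 3×1 + 1×2 + 2×1 = 7; r[3] = 1×1 + 2×2 = 5; r[4] = 2×1 = 2 → [3, 7, 7, 5, 2] ✓

[1, 2, 1]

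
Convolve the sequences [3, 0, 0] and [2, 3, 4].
y[0] = 3×2 = 6; y[1] = 3×3 + 0×2 = 9; y[2] = 3×4 + 0×3 + 0×2 = 12; y[3] = 0×4 + 0×3 = 0; y[4] = 0×4 = 0

[6, 9, 12, 0, 0]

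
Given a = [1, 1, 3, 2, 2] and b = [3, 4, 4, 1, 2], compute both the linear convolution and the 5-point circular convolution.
Linear: y_lin[0] = 1×3 = 3; y_lin[1] = 1×4 + 1×3 = 7; y_lin[2] = 1×4 + 1×4 + 3×3 = 17; y_lin[3] = 1×1 + 1×4 + 3×4 + 2×3 = 23; y_lin[4] = 1×2 + 1×1 + 3×4 + 2×4 + 2×3 = 29; y_lin[5] = 1×2 + 3×1 + 2×4 + 2×4 = 21; y_lin[6] = 3×2 + 2×1 + 2×4 = 16; y_lin[7] = 2×2 + 2×1 = 6; y_lin[8] = 2×2 = 4 → [3, 7, 17, 23, 29, 21, 16, 6, 4]. Circular (length 5): y[0] = 1×3 + 1×2 + 3×1 + 2×4 + 2×4 = 24; y[1] = 1×4 + 1×3 + 3×2 + 2×1 + 2×4 = 23; y[2] = 1×4 + 1×4 + 3×3 + 2×2 + 2×1 = 23; y[3] = 1×1 + 1×4 + 3×4 + 2×3 + 2×2 = 27; y[4] = 1×2 + 1×1 + 3×4 + 2×4 + 2×3 = 29 → [24, 23, 23, 27, 29]

Linear: [3, 7, 17, 23, 29, 21, 16, 6, 4], Circular: [24, 23, 23, 27, 29]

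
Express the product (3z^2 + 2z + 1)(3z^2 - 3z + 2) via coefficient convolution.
Ascending coefficients: a = [1, 2, 3], b = [2, -3, 3]. c[0] = 1×2 = 2; c[1] = 1×-3 + 2×2 = 1; c[2] = 1×3 + 2×-3 + 3×2 = 3; c[3] = 2×3 + 3×-3 = -3; c[4] = 3×3 = 9. Result coefficients: [2, 1, 3, -3, 9] → 9z^4 - 3z^3 + 3z^2 + z + 2

9z^4 - 3z^3 + 3z^2 + z + 2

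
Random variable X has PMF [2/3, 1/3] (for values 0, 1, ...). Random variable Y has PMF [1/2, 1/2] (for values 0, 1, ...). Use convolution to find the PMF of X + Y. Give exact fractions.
P(X+Y=k) = Σ_i P(X=i)·P(Y=k-i) — a convolution of [2/3, 1/3] and [1/2, 1/2]. P(X+Y=0) = (2/3)×(1/2) = 1/3; P(X+Y=1) = (2/3)×(1/2) + (1/3)×(1/2) = 1/3 + 1/6 = 1/2; P(X+Y=2) = (1/3)×(1/2) = 1/6. PMF: [1/3, 1/2, 1/6] (sums to 1 ✓)

[1/3, 1/2, 1/6]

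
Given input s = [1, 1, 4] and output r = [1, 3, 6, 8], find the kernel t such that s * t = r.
Output length 4 = len(s) + len(t) - 1 ⇒ len(t) = 2. Solve t forward using t[k] = (r[k] - Σ_{i≥1} s[i]·t[k-i]) / s[0]: t[0] = r[0] / s[0] = 1 / 1 = 1; t[1] = (r[1] - 1×1) / s[0] = (3 - 1×1) / 1 = 2. So t = [1, 2]. Forward-check [1, 1, 4] * [1, 2]: r[0] = 1×1 = 1; r[1] = 1×2 + 1×1 = 3; r[2] = 1×2 + 4×1 = 6; r[3] = 4×2 = 8 → [1, 3, 6, 8] ✓

[1, 2]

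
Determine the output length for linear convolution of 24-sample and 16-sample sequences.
Linear/full convolution length: m + n - 1 = 24 + 16 - 1 = 39

39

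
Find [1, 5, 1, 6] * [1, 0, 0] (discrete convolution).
y[0] = 1×1 = 1; y[1] = 1×0 + 5×1 = 5; y[2] = 1×0 + 5×0 + 1×1 = 1; y[3] = 5×0 + 1×0 + 6×1 = 6; y[4] = 1×0 + 6×0 = 0; y[5] = 6×0 = 0

[1, 5, 1, 6, 0, 0]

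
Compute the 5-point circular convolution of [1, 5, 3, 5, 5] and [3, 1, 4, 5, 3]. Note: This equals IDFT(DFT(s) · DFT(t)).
Either evaluate y[k] = Σ_j s[j]·t[(k-j) mod 5] directly, or use IDFT(DFT(s) · DFT(t)). y[0] = 1×3 + 5×3 + 3×5 + 5×4 + 5×1 = 58; y[1] = 1×1 + 5×3 + 3×3 + 5×5 + 5×4 = 70; y[2] = 1×4 + 5×1 + 3×3 + 5×3 + 5×5 = 58; y[3] = 1×5 + 5×4 + 3×1 + 5×3 + 5×3 = 58; y[4] = 1×3 + 5×5 + 3×4 + 5×1 + 5×3 = 60. Result: [58, 70, 58, 58, 60]

[58, 70, 58, 58, 60]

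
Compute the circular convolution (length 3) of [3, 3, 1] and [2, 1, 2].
Use y[k] = Σ_j a[j]·b[(k-j) mod 3]. y[0] = 3×2 + 3×2 + 1×1 = 13; y[1] = 3×1 + 3×2 + 1×2 = 11; y[2] = 3×2 + 3×1 + 1×2 = 11. Result: [13, 11, 11]

[13, 11, 11]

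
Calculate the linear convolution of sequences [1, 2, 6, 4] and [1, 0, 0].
y[0] = 1×1 = 1; y[1] = 1×0 + 2×1 = 2; y[2] = 1×0 + 2×0 + 6×1 = 6; y[3] = 2×0 + 6×0 + 4×1 = 4; y[4] = 6×0 + 4×0 = 0; y[5] = 4×0 = 0

[1, 2, 6, 4, 0, 0]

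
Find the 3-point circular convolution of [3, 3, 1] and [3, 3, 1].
Use y[k] = Σ_j x[j]·h[(k-j) mod 3]. y[0] = 3×3 + 3×1 + 1×3 = 15; y[1] = 3×3 + 3×3 + 1×1 = 19; y[2] = 3×1 + 3×3 + 1×3 = 15. Result: [15, 19, 15]

[15, 19, 15]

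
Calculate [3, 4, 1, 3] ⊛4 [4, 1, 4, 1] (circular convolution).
Use y[k] = Σ_j s[j]·t[(k-j) mod 4]. y[0] = 3×4 + 4×1 + 1×4 + 3×1 = 23; y[1] = 3×1 + 4×4 + 1×1 + 3×4 = 32; y[2] = 3×4 + 4×1 + 1×4 + 3×1 = 23; y[3] = 3×1 + 4×4 + 1×1 + 3×4 = 32. Result: [23, 32, 23, 32]

[23, 32, 23, 32]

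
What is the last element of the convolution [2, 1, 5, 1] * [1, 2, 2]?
Use y[k] = Σ_i a[i]·b[k-i] at k=5. y[5] = 1×2 = 2

2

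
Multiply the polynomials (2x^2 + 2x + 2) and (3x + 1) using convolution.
Ascending coefficients: a = [2, 2, 2], b = [1, 3]. c[0] = 2×1 = 2; c[1] = 2×3 + 2×1 = 8; c[2] = 2×3 + 2×1 = 8; c[3] = 2×3 = 6. Result coefficients: [2, 8, 8, 6] → 6x^3 + 8x^2 + 8x + 2

6x^3 + 8x^2 + 8x + 2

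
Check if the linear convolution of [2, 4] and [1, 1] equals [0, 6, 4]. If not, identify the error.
Recompute linear convolution of [2, 4] and [1, 1]: y[0] = 2×1 = 2; y[1] = 2×1 + 4×1 = 6; y[2] = 4×1 = 4 → [2, 6, 4]. Compare to given [0, 6, 4]: they differ at index 0: given 0, correct 2, so answer: No

No. Error at index 0: given 0, correct 2.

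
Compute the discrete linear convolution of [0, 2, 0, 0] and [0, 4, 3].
y[0] = 0×0 = 0; y[1] = 0×4 + 2×0 = 0; y[2] = 0×3 + 2×4 + 0×0 = 8; y[3] = 2×3 + 0×4 + 0×0 = 6; y[4] = 0×3 + 0×4 = 0; y[5] = 0×3 = 0

[0, 0, 8, 6, 0, 0]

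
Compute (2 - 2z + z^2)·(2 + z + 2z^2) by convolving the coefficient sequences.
Ascending coefficients: a = [2, -2, 1], b = [2, 1, 2]. c[0] = 2×2 = 4; c[1] = 2×1 + -2×2 = -2; c[2] = 2×2 + -2×1 + 1×2 = 4; c[3] = -2×2 + 1×1 = -3; c[4] = 1×2 = 2. Result coefficients: [4, -2, 4, -3, 2] → 4 - 2z + 4z^2 - 3z^3 + 2z^4

4 - 2z + 4z^2 - 3z^3 + 2z^4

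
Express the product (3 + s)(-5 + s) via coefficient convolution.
Ascending coefficients: a = [3, 1], b = [-5, 1]. c[0] = 3×-5 = -15; c[1] = 3×1 + 1×-5 = -2; c[2] = 1×1 = 1. Result coefficients: [-15, -2, 1] → -15 - 2s + s^2

-15 - 2s + s^2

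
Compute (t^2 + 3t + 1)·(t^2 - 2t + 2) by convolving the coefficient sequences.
Ascending coefficients: a = [1, 3, 1], b = [2, -2, 1]. c[0] = 1×2 = 2; c[1] = 1×-2 + 3×2 = 4; c[2] = 1×1 + 3×-2 + 1×2 = -3; c[3] = 3×1 + 1×-2 = 1; c[4] = 1×1 = 1. Result coefficients: [2, 4, -3, 1, 1] → t^4 + t^3 - 3t^2 + 4t + 2

t^4 + t^3 - 3t^2 + 4t + 2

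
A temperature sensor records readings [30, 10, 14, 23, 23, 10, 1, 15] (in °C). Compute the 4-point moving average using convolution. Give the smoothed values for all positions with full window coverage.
4-point moving average kernel = [1, 1, 1, 1]. Apply in 'valid' mode (full window coverage): avg[0] = (30 + 10 + 14 + 23) / 4 = 19.25; avg[1] = (10 + 14 + 23 + 23) / 4 = 17.5; avg[2] = (14 + 23 + 23 + 10) / 4 = 17.5; avg[3] = (23 + 23 + 10 + 1) / 4 = 14.25; avg[4] = (23 + 10 + 1 + 15) / 4 = 12.25. Smoothed values: [19.25, 17.5, 17.5, 14.25, 12.25]

[19.25, 17.5, 17.5, 14.25, 12.25]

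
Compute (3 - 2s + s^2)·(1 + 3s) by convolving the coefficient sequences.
Ascending coefficients: a = [3, -2, 1], b = [1, 3]. c[0] = 3×1 = 3; c[1] = 3×3 + -2×1 = 7; c[2] = -2×3 + 1×1 = -5; c[3] = 1×3 = 3. Result coefficients: [3, 7, -5, 3] → 3 + 7s - 5s^2 + 3s^3

3 + 7s - 5s^2 + 3s^3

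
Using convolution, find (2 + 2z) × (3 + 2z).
Ascending coefficients: a = [2, 2], b = [3, 2]. c[0] = 2×3 = 6; c[1] = 2×2 + 2×3 = 10; c[2] = 2×2 = 4. Result coefficients: [6, 10, 4] → 6 + 10z + 4z^2

6 + 10z + 4z^2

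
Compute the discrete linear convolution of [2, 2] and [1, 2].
y[0] = 2×1 = 2; y[1] = 2×2 + 2×1 = 6; y[2] = 2×2 = 4

[2, 6, 4]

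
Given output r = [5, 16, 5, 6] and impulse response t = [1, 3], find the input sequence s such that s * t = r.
Deconvolve r=[5, 16, 5, 6] by t=[1, 3]. Since t[0]=1, solve forward: s[0] = r[0] / 1 = 5; s[1] = (r[1] - 5×3) / 1 = 1; s[2] = (r[2] - 1×3) / 1 = 2. So s = [5, 1, 2]. Check by forward convolution: r[0] = 5×1 = 5; r[1] = 5×3 + 1×1 = 16; r[2] = 1×3 + 2×1 = 5; r[3] = 2×3 = 6

[5, 1, 2]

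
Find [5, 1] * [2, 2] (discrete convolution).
y[0] = 5×2 = 10; y[1] = 5×2 + 1×2 = 12; y[2] = 1×2 = 2

[10, 12, 2]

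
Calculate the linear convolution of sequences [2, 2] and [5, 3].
y[0] = 2×5 = 10; y[1] = 2×3 + 2×5 = 16; y[2] = 2×3 = 6

[10, 16, 6]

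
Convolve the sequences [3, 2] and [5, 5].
y[0] = 3×5 = 15; y[1] = 3×5 + 2×5 = 25; y[2] = 2×5 = 10

[15, 25, 10]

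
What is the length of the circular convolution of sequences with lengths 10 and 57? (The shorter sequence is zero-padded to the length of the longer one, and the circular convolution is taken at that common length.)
Circular convolution (zero-padding the shorter input) has length max(m, n) = max(10, 57) = 57

57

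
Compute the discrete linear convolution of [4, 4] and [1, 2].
y[0] = 4×1 = 4; y[1] = 4×2 + 4×1 = 12; y[2] = 4×2 = 8

[4, 12, 8]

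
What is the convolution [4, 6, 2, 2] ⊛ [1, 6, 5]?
y[0] = 4×1 = 4; y[1] = 4×6 + 6×1 = 30; y[2] = 4×5 + 6×6 + 2×1 = 58; y[3] = 6×5 + 2×6 + 2×1 = 44; y[4] = 2×5 + 2×6 = 22; y[5] = 2×5 = 10

[4, 30, 58, 44, 22, 10]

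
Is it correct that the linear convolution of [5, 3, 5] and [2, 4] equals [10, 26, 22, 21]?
Recompute linear convolution of [5, 3, 5] and [2, 4]: y[0] = 5×2 = 10; y[1] = 5×4 + 3×2 = 26; y[2] = 3×4 + 5×2 = 22; y[3] = 5×4 = 20 → [10, 26, 22, 20]. Compare to given [10, 26, 22, 21]: they differ at index 3: given 21, correct 20, so answer: No

No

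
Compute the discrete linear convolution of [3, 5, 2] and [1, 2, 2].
y[0] = 3×1 = 3; y[1] = 3×2 + 5×1 = 11; y[2] = 3×2 + 5×2 + 2×1 = 18; y[3] = 5×2 + 2×2 = 14; y[4] = 2×2 = 4

[3, 11, 18, 14, 4]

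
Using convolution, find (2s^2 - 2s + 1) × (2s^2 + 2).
Ascending coefficients: a = [1, -2, 2], b = [2, 0, 2]. c[0] = 1×2 = 2; c[1] = 1×0 + -2×2 = -4; c[2] = 1×2 + -2×0 + 2×2 = 6; c[3] = -2×2 + 2×0 = -4; c[4] = 2×2 = 4. Result coefficients: [2, -4, 6, -4, 4] → 4s^4 - 4s^3 + 6s^2 - 4s + 2

4s^4 - 4s^3 + 6s^2 - 4s + 2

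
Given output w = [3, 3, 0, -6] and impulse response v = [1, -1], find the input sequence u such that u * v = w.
Deconvolve w=[3, 3, 0, -6] by v=[1, -1]. Since v[0]=1, solve forward: u[0] = w[0] / 1 = 3; u[1] = (w[1] - 3×-1) / 1 = 6; u[2] = (w[2] - 6×-1) / 1 = 6. So u = [3, 6, 6]. Check by forward convolution: w[0] = 3×1 = 3; w[1] = 3×-1 + 6×1 = 3; w[2] = 6×-1 + 6×1 = 0; w[3] = 6×-1 = -6

[3, 6, 6]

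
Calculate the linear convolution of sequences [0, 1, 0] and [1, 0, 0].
y[0] = 0×1 = 0; y[1] = 0×0 + 1×1 = 1; y[2] = 0×0 + 1×0 + 0×1 = 0; y[3] = 1×0 + 0×0 = 0; y[4] = 0×0 = 0

[0, 1, 0, 0, 0]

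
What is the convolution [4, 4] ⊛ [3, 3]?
y[0] = 4×3 = 12; y[1] = 4×3 + 4×3 = 24; y[2] = 4×3 = 12

[12, 24, 12]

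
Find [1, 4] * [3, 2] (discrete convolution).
y[0] = 1×3 = 3; y[1] = 1×2 + 4×3 = 14; y[2] = 4×2 = 8

[3, 14, 8]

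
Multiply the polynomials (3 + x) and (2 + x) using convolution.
Ascending coefficients: a = [3, 1], b = [2, 1]. c[0] = 3×2 = 6; c[1] = 3×1 + 1×2 = 5; c[2] = 1×1 = 1. Result coefficients: [6, 5, 1] → 6 + 5x + x^2

6 + 5x + x^2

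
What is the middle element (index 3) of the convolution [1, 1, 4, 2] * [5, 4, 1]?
Use y[k] = Σ_i a[i]·b[k-i] at k=3. y[3] = 1×1 + 4×4 + 2×5 = 27

27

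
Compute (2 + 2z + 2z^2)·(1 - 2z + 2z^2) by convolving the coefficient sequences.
Ascending coefficients: a = [2, 2, 2], b = [1, -2, 2]. c[0] = 2×1 = 2; c[1] = 2×-2 + 2×1 = -2; c[2] = 2×2 + 2×-2 + 2×1 = 2; c[3] = 2×2 + 2×-2 = 0; c[4] = 2×2 = 4. Result coefficients: [2, -2, 2, 0, 4] → 2 - 2z + 2z^2 + 4z^4

2 - 2z + 2z^2 + 4z^4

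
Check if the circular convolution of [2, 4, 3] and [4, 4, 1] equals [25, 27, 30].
Recompute circular convolution of [2, 4, 3] and [4, 4, 1]: y[0] = 2×4 + 4×1 + 3×4 = 24; y[1] = 2×4 + 4×4 + 3×1 = 27; y[2] = 2×1 + 4×4 + 3×4 = 30 → [24, 27, 30]. Compare to given [25, 27, 30]: they differ at index 0: given 25, correct 24, so answer: No

No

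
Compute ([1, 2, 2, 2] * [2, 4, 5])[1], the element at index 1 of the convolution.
Use y[k] = Σ_i a[i]·b[k-i] at k=1. y[1] = 1×4 + 2×2 = 8

8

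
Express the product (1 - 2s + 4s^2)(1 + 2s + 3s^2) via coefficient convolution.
Ascending coefficients: a = [1, -2, 4], b = [1, 2, 3]. c[0] = 1×1 = 1; c[1] = 1×2 + -2×1 = 0; c[2] = 1×3 + -2×2 + 4×1 = 3; c[3] = -2×3 + 4×2 = 2; c[4] = 4×3 = 12. Result coefficients: [1, 0, 3, 2, 12] → 1 + 3s^2 + 2s^3 + 12s^4

1 + 3s^2 + 2s^3 + 12s^4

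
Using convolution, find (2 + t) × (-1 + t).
Ascending coefficients: a = [2, 1], b = [-1, 1]. c[0] = 2×-1 = -2; c[1] = 2×1 + 1×-1 = 1; c[2] = 1×1 = 1. Result coefficients: [-2, 1, 1] → -2 + t + t^2

-2 + t + t^2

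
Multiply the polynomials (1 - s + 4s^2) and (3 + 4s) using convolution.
Ascending coefficients: a = [1, -1, 4], b = [3, 4]. c[0] = 1×3 = 3; c[1] = 1×4 + -1×3 = 1; c[2] = -1×4 + 4×3 = 8; c[3] = 4×4 = 16. Result coefficients: [3, 1, 8, 16] → 3 + s + 8s^2 + 16s^3

3 + s + 8s^2 + 16s^3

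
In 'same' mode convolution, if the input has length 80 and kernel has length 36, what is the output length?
'Same' mode returns an output with the same length as the input: 80

80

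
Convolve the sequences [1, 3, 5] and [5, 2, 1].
y[0] = 1×5 = 5; y[1] = 1×2 + 3×5 = 17; y[2] = 1×1 + 3×2 + 5×5 = 32; y[3] = 3×1 + 5×2 = 13; y[4] = 5×1 = 5

[5, 17, 32, 13, 5]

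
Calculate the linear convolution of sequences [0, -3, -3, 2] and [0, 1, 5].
y[0] = 0×0 = 0; y[1] = 0×1 + -3×0 = 0; y[2] = 0×5 + -3×1 + -3×0 = -3; y[3] = -3×5 + -3×1 + 2×0 = -18; y[4] = -3×5 + 2×1 = -13; y[5] = 2×5 = 10

[0, 0, -3, -18, -13, 10]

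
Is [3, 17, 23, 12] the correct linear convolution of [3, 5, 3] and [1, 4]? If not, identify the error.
Recompute linear convolution of [3, 5, 3] and [1, 4]: y[0] = 3×1 = 3; y[1] = 3×4 + 5×1 = 17; y[2] = 5×4 + 3×1 = 23; y[3] = 3×4 = 12 → [3, 17, 23, 12]. Given [3, 17, 23, 12] matches, so answer: Yes

Yes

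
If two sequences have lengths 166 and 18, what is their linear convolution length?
Linear/full convolution length: m + n - 1 = 166 + 18 - 1 = 183

183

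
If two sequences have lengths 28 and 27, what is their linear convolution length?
Linear/full convolution length: m + n - 1 = 28 + 27 - 1 = 54

54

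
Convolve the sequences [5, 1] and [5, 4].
y[0] = 5×5 = 25; y[1] = 5×4 + 1×5 = 25; y[2] = 1×4 = 4

[25, 25, 4]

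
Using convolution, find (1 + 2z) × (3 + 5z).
Ascending coefficients: a = [1, 2], b = [3, 5]. c[0] = 1×3 = 3; c[1] = 1×5 + 2×3 = 11; c[2] = 2×5 = 10. Result coefficients: [3, 11, 10] → 3 + 11z + 10z^2

3 + 11z + 10z^2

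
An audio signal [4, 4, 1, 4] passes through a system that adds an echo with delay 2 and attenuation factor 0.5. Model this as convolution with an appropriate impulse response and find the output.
Direct-path + delayed-attenuated-path model → impulse response h = [1, 0, 0.5] (1 at lag 0, 0.5 at lag 2). Output y[n] = x[n] + 0.5·x[n - 2] (with x[n] = 0 outside 0..3): y[0] = 4 + 0.5×0 = 4; y[1] = 4 + 0.5×0 = 4; y[2] = 1 + 0.5×4 = 3.0; y[3] = 4 + 0.5×4 = 6.0; y[4] = 0 + 0.5×1 = 0.5; y[5] = 0 + 0.5×4 = 2.0. So y = [4, 4, 3.0, 6.0, 0.5, 2.0]

[4, 4, 3.0, 6.0, 0.5, 2.0]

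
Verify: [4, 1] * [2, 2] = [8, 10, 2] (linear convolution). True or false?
Recompute linear convolution of [4, 1] and [2, 2]: y[0] = 4×2 = 8; y[1] = 4×2 + 1×2 = 10; y[2] = 1×2 = 2 → [8, 10, 2]. Given [8, 10, 2] matches, so answer: Yes

Yes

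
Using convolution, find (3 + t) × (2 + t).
Ascending coefficients: a = [3, 1], b = [2, 1]. c[0] = 3×2 = 6; c[1] = 3×1 + 1×2 = 5; c[2] = 1×1 = 1. Result coefficients: [6, 5, 1] → 6 + 5t + t^2

6 + 5t + t^2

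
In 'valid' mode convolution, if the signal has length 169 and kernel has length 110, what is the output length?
'Valid' mode counts only positions where the kernel fully overlaps the signal: m - n + 1 = 169 - 110 + 1 = 60

60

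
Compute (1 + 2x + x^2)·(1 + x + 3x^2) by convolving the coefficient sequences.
Ascending coefficients: a = [1, 2, 1], b = [1, 1, 3]. c[0] = 1×1 = 1; c[1] = 1×1 + 2×1 = 3; c[2] = 1×3 + 2×1 + 1×1 = 6; c[3] = 2×3 + 1×1 = 7; c[4] = 1×3 = 3. Result coefficients: [1, 3, 6, 7, 3] → 1 + 3x + 6x^2 + 7x^3 + 3x^4

1 + 3x + 6x^2 + 7x^3 + 3x^4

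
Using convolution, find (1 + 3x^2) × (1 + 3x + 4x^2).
Ascending coefficients: a = [1, 0, 3], b = [1, 3, 4]. c[0] = 1×1 = 1; c[1] = 1×3 + 0×1 = 3; c[2] = 1×4 + 0×3 + 3×1 = 7; c[3] = 0×4 + 3×3 = 9; c[4] = 3×4 = 12. Result coefficients: [1, 3, 7, 9, 12] → 1 + 3x + 7x^2 + 9x^3 + 12x^4

1 + 3x + 7x^2 + 9x^3 + 12x^4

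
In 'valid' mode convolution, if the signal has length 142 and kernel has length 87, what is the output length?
'Valid' mode counts only positions where the kernel fully overlaps the signal: m - n + 1 = 142 - 87 + 1 = 56

56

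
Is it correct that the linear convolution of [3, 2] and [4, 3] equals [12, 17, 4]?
Recompute linear convolution of [3, 2] and [4, 3]: y[0] = 3×4 = 12; y[1] = 3×3 + 2×4 = 17; y[2] = 2×3 = 6 → [12, 17, 6]. Compare to given [12, 17, 4]: they differ at index 2: given 4, correct 6, so answer: No

No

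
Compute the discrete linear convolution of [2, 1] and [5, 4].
y[0] = 2×5 = 10; y[1] = 2×4 + 1×5 = 13; y[2] = 1×4 = 4

[10, 13, 4]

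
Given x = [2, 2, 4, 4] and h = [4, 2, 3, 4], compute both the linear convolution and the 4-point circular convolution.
Linear: y_lin[0] = 2×4 = 8; y_lin[1] = 2×2 + 2×4 = 12; y_lin[2] = 2×3 + 2×2 + 4×4 = 26; y_lin[3] = 2×4 + 2×3 + 4×2 + 4×4 = 38; y_lin[4] = 2×4 + 4×3 + 4×2 = 28; y_lin[5] = 4×4 + 4×3 = 28; y_lin[6] = 4×4 = 16 → [8, 12, 26, 38, 28, 28, 16]. Circular (length 4): y[0] = 2×4 + 2×4 + 4×3 + 4×2 = 36; y[1] = 2×2 + 2×4 + 4×4 + 4×3 = 40; y[2] = 2×3 + 2×2 + 4×4 + 4×4 = 42; y[3] = 2×4 + 2×3 + 4×2 + 4×4 = 38 → [36, 40, 42, 38]

Linear: [8, 12, 26, 38, 28, 28, 16], Circular: [36, 40, 42, 38]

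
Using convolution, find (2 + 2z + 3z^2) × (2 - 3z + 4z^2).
Ascending coefficients: a = [2, 2, 3], b = [2, -3, 4]. c[0] = 2×2 = 4; c[1] = 2×-3 + 2×2 = -2; c[2] = 2×4 + 2×-3 + 3×2 = 8; c[3] = 2×4 + 3×-3 = -1; c[4] = 3×4 = 12. Result coefficients: [4, -2, 8, -1, 12] → 4 - 2z + 8z^2 - z^3 + 12z^4

4 - 2z + 8z^2 - z^3 + 12z^4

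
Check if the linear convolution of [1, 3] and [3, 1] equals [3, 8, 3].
Recompute linear convolution of [1, 3] and [3, 1]: y[0] = 1×3 = 3; y[1] = 1×1 + 3×3 = 10; y[2] = 3×1 = 3 → [3, 10, 3]. Compare to given [3, 8, 3]: they differ at index 1: given 8, correct 10, so answer: No

No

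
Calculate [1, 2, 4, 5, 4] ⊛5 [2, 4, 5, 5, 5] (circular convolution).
Use y[k] = Σ_j f[j]·g[(k-j) mod 5]. y[0] = 1×2 + 2×5 + 4×5 + 5×5 + 4×4 = 73; y[1] = 1×4 + 2×2 + 4×5 + 5×5 + 4×5 = 73; y[2] = 1×5 + 2×4 + 4×2 + 5×5 + 4×5 = 66; y[3] = 1×5 + 2×5 + 4×4 + 5×2 + 4×5 = 61; y[4] = 1×5 + 2×5 + 4×5 + 5×4 + 4×2 = 63. Result: [73, 73, 66, 61, 63]

[73, 73, 66, 61, 63]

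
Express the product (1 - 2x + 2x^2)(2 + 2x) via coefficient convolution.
Ascending coefficients: a = [1, -2, 2], b = [2, 2]. c[0] = 1×2 = 2; c[1] = 1×2 + -2×2 = -2; c[2] = -2×2 + 2×2 = 0; c[3] = 2×2 = 4. Result coefficients: [2, -2, 0, 4] → 2 - 2x + 4x^3

2 - 2x + 4x^3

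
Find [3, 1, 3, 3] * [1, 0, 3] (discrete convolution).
y[0] = 3×1 = 3; y[1] = 3×0 + 1×1 = 1; y[2] = 3×3 + 1×0 + 3×1 = 12; y[3] = 1×3 + 3×0 + 3×1 = 6; y[4] = 3×3 + 3×0 = 9; y[5] = 3×3 = 9

[3, 1, 12, 6, 9, 9]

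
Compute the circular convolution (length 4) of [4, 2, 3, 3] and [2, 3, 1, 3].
Use y[k] = Σ_j s[j]·t[(k-j) mod 4]. y[0] = 4×2 + 2×3 + 3×1 + 3×3 = 26; y[1] = 4×3 + 2×2 + 3×3 + 3×1 = 28; y[2] = 4×1 + 2×3 + 3×2 + 3×3 = 25; y[3] = 4×3 + 2×1 + 3×3 + 3×2 = 29. Result: [26, 28, 25, 29]

[26, 28, 25, 29]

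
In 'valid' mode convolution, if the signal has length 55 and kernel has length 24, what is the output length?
'Valid' mode counts only positions where the kernel fully overlaps the signal: m - n + 1 = 55 - 24 + 1 = 32

32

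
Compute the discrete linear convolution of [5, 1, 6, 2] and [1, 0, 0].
y[0] = 5×1 = 5; y[1] = 5×0 + 1×1 = 1; y[2] = 5×0 + 1×0 + 6×1 = 6; y[3] = 1×0 + 6×0 + 2×1 = 2; y[4] = 6×0 + 2×0 = 0; y[5] = 2×0 = 0

[5, 1, 6, 2, 0, 0]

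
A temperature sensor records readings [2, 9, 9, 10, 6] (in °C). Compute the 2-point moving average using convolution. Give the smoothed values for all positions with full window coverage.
2-point moving average kernel = [1, 1]. Apply in 'valid' mode (full window coverage): avg[0] = (2 + 9) / 2 = 5.5; avg[1] = (9 + 9) / 2 = 9.0; avg[2] = (9 + 10) / 2 = 9.5; avg[3] = (10 + 6) / 2 = 8.0. Smoothed values: [5.5, 9.0, 9.5, 8.0]

[5.5, 9.0, 9.5, 8.0]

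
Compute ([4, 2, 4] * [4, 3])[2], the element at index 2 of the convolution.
Use y[k] = Σ_i a[i]·b[k-i] at k=2. y[2] = 2×3 + 4×4 = 22

22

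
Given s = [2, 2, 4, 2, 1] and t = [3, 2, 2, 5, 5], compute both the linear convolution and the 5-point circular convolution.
Linear: y_lin[0] = 2×3 = 6; y_lin[1] = 2×2 + 2×3 = 10; y_lin[2] = 2×2 + 2×2 + 4×3 = 20; y_lin[3] = 2×5 + 2×2 + 4×2 + 2×3 = 28; y_lin[4] = 2×5 + 2×5 + 4×2 + 2×2 + 1×3 = 35; y_lin[5] = 2×5 + 4×5 + 2×2 + 1×2 = 36; y_lin[6] = 4×5 + 2×5 + 1×2 = 32; y_lin[7] = 2×5 + 1×5 = 15; y_lin[8] = 1×5 = 5 → [6, 10, 20, 28, 35, 36, 32, 15, 5]. Circular (length 5): y[0] = 2×3 + 2×5 + 4×5 + 2×2 + 1×2 = 42; y[1] = 2×2 + 2×3 + 4×5 + 2×5 + 1×2 = 42; y[2] = 2×2 + 2×2 + 4×3 + 2×5 + 1×5 = 35; y[3] = 2×5 + 2×2 + 4×2 + 2×3 + 1×5 = 33; y[4] = 2×5 + 2×5 + 4×2 + 2×2 + 1×3 = 35 → [42, 42, 35, 33, 35]

Linear: [6, 10, 20, 28, 35, 36, 32, 15, 5], Circular: [42, 42, 35, 33, 35]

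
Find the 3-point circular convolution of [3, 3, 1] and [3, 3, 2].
Use y[k] = Σ_j u[j]·v[(k-j) mod 3]. y[0] = 3×3 + 3×2 + 1×3 = 18; y[1] = 3×3 + 3×3 + 1×2 = 20; y[2] = 3×2 + 3×3 + 1×3 = 18. Result: [18, 20, 18]

[18, 20, 18]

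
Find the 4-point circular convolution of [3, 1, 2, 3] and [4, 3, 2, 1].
Use y[k] = Σ_j x[j]·h[(k-j) mod 4]. y[0] = 3×4 + 1×1 + 2×2 + 3×3 = 26; y[1] = 3×3 + 1×4 + 2×1 + 3×2 = 21; y[2] = 3×2 + 1×3 + 2×4 + 3×1 = 20; y[3] = 3×1 + 1×2 + 2×3 + 3×4 = 23. Result: [26, 21, 20, 23]

[26, 21, 20, 23]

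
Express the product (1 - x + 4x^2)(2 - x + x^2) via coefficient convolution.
Ascending coefficients: a = [1, -1, 4], b = [2, -1, 1]. c[0] = 1×2 = 2; c[1] = 1×-1 + -1×2 = -3; c[2] = 1×1 + -1×-1 + 4×2 = 10; c[3] = -1×1 + 4×-1 = -5; c[4] = 4×1 = 4. Result coefficients: [2, -3, 10, -5, 4] → 2 - 3x + 10x^2 - 5x^3 + 4x^4

2 - 3x + 10x^2 - 5x^3 + 4x^4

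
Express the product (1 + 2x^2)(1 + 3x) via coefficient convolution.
Ascending coefficients: a = [1, 0, 2], b = [1, 3]. c[0] = 1×1 = 1; c[1] = 1×3 + 0×1 = 3; c[2] = 0×3 + 2×1 = 2; c[3] = 2×3 = 6. Result coefficients: [1, 3, 2, 6] → 1 + 3x + 2x^2 + 6x^3

1 + 3x + 2x^2 + 6x^3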